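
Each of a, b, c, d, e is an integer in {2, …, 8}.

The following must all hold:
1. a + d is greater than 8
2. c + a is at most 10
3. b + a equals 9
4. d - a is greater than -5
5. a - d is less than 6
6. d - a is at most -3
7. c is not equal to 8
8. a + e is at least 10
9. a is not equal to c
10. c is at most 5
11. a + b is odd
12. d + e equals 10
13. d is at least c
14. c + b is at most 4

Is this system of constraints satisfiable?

Satisfiable

Setting (a, b, c, d, e) = (7, 2, 2, 4, 6) satisfies everything: constraint 1: a + d = 11; constraint 2: c + a = 9, and the others follow.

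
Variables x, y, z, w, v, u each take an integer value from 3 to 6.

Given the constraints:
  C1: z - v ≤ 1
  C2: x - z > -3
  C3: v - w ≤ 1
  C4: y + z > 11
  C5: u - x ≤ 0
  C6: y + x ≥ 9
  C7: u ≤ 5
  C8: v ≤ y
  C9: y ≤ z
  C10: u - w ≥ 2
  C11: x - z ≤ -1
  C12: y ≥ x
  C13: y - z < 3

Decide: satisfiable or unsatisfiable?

Constraints 1, 3, 5, 10, and 11 give x − u ≥ 0, u − w ≥ 2, w − v ≥ -1, v − z ≥ -1, z − x ≥ 1.
Adding all 5 inequalities: the left sides telescope to 0, and the right sides sum to 0 + 2 + (-1) + (-1) + 1 = 1. So 0 ≥ 1, which is false.

Unsatisfiable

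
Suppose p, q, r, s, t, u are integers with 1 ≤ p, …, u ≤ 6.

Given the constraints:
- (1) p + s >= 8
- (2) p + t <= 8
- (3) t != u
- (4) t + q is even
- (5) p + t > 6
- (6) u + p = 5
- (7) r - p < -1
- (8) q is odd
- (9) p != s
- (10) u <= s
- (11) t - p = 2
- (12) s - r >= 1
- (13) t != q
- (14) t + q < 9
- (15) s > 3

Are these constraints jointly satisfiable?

Satisfiable

Setting (p, q, r, s, t, u) = (3, 1, 1, 5, 5, 2) satisfies everything: constraint 1: p + s = 8; constraint 2: p + t = 8, and the others follow.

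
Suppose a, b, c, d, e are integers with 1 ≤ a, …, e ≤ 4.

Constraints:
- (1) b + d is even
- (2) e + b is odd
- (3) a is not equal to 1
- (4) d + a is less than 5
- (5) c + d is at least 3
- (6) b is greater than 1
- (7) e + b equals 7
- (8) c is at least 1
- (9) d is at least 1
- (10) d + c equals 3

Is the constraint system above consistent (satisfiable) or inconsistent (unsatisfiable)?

Satisfiable

Take a = 3, b = 3, c = 2, d = 1, e = 4. Then constraint 4: d + a = 4; constraint 5: c + d = 3; constraint 7: e + b = 7, and every other listed constraint is also met.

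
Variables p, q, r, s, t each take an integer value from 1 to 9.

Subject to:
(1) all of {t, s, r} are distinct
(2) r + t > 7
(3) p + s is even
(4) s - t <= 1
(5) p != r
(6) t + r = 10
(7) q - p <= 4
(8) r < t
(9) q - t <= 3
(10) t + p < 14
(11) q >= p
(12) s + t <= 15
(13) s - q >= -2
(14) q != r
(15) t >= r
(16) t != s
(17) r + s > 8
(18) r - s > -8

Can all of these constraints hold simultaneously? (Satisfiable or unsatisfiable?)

Satisfiable

Try p = 4, q = 8, r = 3, s = 8, t = 7.
Check constraint 2: r + t = 10; constraint 4: s - t = 1; constraint 6: t + r = 10. The remaining constraints are straightforward to verify.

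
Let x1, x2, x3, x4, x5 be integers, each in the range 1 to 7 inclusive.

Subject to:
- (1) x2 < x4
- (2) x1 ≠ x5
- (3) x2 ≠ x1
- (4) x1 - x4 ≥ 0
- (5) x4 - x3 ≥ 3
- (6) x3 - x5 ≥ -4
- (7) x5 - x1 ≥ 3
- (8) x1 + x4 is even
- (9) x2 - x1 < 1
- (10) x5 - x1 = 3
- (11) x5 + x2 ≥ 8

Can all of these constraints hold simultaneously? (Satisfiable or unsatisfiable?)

Constraints 4, 5, 6, and 7 give x4 − x3 ≥ 3, x3 − x5 ≥ -4, x5 − x1 ≥ 3, x1 − x4 ≥ 0.
Adding all 4 inequalities: the left sides telescope to 0, and the right sides sum to 3 + (-4) + 3 + 0 = 2. So 0 ≥ 2, which is false.

Unsatisfiable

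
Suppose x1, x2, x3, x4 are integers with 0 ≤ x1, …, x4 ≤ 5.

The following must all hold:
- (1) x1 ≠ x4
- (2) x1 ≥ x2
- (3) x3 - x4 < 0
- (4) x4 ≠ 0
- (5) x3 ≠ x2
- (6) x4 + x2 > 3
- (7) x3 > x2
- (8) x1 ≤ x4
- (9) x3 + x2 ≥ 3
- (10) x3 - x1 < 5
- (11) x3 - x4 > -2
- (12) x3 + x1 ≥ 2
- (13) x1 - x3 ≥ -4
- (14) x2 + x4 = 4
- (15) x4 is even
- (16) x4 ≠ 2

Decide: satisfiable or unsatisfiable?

Try x1 = 0, x2 = 0, x3 = 3, x4 = 4.
Check constraint 3: x3 - x4 = -1; constraint 6: x4 + x2 = 4; constraint 9: x3 + x2 = 3. The remaining constraints are straightforward to verify.

Satisfiable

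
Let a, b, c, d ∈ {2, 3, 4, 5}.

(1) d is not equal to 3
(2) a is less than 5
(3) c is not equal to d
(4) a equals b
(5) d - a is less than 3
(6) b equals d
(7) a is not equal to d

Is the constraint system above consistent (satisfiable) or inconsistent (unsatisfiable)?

Unsatisfiable

From constraints 4 and 6, a = b = d, so a = d. But constraint 7 says a ≠ d. Contradiction.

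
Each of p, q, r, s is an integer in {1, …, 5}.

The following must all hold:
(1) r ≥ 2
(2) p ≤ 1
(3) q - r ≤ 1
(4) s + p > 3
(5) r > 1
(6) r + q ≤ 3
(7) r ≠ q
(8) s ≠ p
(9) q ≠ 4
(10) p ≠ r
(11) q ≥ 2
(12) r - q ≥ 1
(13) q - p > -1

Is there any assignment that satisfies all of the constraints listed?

From constraint 1: r ≥ 2. From constraint 11: q ≥ 2. Hence r + q ≥ 4. But constraint 6 requires r + q ≤ 3, and 3 < 4. Contradiction.

Unsatisfiable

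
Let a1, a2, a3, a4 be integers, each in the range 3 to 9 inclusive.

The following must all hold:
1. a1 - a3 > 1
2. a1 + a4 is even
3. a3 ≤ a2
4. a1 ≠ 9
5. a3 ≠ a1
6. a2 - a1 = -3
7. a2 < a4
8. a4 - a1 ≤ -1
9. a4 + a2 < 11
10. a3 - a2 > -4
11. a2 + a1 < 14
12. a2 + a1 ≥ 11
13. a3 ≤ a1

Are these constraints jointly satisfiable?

One satisfying assignment is a1 = 7, a2 = 4, a3 = 3, a4 = 5.
For the less obvious constraints — constraint 1: a1 - a3 = 4; constraint 6: a2 - a1 = -3 — and the others hold by inspection.

Satisfiable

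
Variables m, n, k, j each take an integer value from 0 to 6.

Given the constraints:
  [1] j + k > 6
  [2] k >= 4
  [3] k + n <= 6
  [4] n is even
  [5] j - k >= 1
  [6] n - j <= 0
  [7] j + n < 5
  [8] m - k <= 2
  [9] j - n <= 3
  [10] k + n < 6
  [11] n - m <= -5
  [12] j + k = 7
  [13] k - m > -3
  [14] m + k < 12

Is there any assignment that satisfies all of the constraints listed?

Unsatisfiable

Constraints 5, 8, 9, and 11 give m − n ≥ 5, n − j ≥ -3, j − k ≥ 1, k − m ≥ -2.
Adding all 4 inequalities: the left sides telescope to 0, and the right sides sum to 5 + (-3) + 1 + (-2) = 1. So 0 ≥ 1, which is false.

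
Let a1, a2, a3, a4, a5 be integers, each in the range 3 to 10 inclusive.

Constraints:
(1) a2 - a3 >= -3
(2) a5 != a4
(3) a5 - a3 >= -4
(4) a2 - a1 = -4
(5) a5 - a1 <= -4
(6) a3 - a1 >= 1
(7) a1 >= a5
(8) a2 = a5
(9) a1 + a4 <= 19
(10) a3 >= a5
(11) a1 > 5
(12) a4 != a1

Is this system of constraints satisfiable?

Constraints 3, 5, and 6 give a5 − a3 ≥ -4, a3 − a1 ≥ 1, a1 − a5 ≥ 4.
Adding all 3 inequalities: the left sides telescope to 0, and the right sides sum to (-4) + 1 + 4 = 1. So 0 ≥ 1, which is false.

Unsatisfiable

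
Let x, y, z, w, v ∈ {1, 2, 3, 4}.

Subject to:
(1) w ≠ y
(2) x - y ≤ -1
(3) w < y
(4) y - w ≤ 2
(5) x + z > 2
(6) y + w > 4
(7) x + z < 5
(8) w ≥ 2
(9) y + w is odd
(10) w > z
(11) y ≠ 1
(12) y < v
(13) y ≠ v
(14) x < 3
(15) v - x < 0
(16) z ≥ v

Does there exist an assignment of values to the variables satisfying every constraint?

Unsatisfiable

Constraints 3, 10, 12, and 16 give y < v, v ≤ z, z < w, w < y. Chaining: y < v ≤ z < w < y, which forces y < y — impossible.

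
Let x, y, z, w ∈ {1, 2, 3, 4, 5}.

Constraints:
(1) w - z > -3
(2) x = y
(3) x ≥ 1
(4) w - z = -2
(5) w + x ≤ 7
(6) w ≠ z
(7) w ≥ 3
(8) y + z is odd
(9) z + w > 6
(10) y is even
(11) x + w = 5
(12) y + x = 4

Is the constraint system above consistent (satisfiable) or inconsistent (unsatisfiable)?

Setting (x, y, z, w) = (2, 2, 5, 3) satisfies everything: constraint 1: w - z = -2; constraint 4: w - z = -2, and the others follow.

Satisfiable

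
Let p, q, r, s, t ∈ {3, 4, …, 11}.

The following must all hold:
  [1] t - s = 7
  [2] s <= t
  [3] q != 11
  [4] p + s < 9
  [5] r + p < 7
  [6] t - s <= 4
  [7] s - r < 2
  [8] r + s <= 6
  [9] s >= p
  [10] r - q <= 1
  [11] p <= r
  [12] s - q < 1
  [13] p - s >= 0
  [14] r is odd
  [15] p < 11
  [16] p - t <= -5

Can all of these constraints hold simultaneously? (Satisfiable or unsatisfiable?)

Constraints 6, 13, and 16 give s − t ≥ -4, t − p ≥ 5, p − s ≥ 0.
Adding all 3 inequalities: the left sides telescope to 0, and the right sides sum to (-4) + 5 + 0 = 1. So 0 ≥ 1, which is false.

Unsatisfiable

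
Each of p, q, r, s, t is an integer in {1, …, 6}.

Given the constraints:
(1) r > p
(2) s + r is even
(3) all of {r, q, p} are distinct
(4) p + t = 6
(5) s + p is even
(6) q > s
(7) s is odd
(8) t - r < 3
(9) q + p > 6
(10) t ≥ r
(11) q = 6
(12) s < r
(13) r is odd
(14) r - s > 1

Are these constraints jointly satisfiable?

Satisfiable

Try p = 1, q = 6, r = 5, s = 1, t = 5.
Check constraint 4: p + t = 6; constraint 8: t - r = 0; constraint 9: q + p = 7. The remaining constraints are straightforward to verify.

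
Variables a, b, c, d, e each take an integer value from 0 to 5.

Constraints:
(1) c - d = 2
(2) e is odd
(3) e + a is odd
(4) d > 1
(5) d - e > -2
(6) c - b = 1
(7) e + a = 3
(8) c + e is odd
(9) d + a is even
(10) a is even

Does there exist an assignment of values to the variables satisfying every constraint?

Satisfiable

The assignment a = 2, b = 3, c = 4, d = 2, e = 1 works:
  constraint 1 holds since c - d = 2.
  constraint 5 holds since d - e = 1.
The rest check out directly.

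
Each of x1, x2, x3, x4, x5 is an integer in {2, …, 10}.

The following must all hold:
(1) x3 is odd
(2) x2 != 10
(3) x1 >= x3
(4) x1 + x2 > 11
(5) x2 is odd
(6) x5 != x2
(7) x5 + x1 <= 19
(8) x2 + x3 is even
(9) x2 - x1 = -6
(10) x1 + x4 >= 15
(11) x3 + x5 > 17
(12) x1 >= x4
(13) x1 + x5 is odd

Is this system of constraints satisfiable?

Satisfiable

One satisfying assignment is x1 = 9, x2 = 3, x3 = 9, x4 = 9, x5 = 10.
For the less obvious constraints — constraint 4: x1 + x2 = 12; constraint 7: x5 + x1 = 19 — and the others hold by inspection.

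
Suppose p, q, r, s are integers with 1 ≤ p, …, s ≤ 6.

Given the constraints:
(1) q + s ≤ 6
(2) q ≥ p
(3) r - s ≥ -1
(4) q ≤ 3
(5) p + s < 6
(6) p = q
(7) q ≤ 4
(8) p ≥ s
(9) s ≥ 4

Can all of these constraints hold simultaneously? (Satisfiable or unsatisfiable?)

From constraints 8 and 9: p ≥ s and s ≥ 4, so p ≥ 4. From constraints 2 and 4: p ≤ q and q ≤ 3, so p ≤ 3. But 3 < 4, so no value of p works.

Unsatisfiable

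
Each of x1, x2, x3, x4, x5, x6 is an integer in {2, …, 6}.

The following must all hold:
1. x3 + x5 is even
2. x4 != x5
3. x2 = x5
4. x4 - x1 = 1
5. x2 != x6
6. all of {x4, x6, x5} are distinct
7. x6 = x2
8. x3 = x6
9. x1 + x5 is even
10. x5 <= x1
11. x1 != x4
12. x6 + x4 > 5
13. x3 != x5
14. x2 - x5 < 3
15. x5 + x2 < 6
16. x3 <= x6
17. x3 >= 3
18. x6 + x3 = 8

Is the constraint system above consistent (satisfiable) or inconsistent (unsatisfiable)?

Unsatisfiable

From constraints 3, 7, and 8, x3 = x6 = x2 = x5, so x3 = x5. But constraint 13 says x3 ≠ x5. Contradiction.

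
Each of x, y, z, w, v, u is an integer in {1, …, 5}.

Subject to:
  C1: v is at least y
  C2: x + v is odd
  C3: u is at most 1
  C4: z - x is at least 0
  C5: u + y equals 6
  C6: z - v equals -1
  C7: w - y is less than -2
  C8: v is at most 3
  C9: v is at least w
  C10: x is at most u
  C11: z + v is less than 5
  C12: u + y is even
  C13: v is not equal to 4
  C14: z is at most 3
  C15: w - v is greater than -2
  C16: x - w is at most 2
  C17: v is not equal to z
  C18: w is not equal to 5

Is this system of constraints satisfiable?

Unsatisfiable

From constraint 3: u ≤ 1. From constraints 1 and 8: y ≤ v ≤ 3. Hence u + y ≤ 4. But constraint 5 requires u + y = 6, and 6 > 4. Contradiction.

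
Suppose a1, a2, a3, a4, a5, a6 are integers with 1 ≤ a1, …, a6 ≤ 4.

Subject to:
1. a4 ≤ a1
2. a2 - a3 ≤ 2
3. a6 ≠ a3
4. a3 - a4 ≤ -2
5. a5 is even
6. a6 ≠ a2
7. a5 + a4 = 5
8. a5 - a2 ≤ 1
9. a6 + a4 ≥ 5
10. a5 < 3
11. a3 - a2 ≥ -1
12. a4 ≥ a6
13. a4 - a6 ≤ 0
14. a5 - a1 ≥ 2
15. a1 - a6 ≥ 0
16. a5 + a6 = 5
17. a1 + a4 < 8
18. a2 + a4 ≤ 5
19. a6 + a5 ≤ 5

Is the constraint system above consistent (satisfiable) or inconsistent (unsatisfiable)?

Constraints 2, 4, 8, 13, 14, and 15 give a4 − a3 ≥ 2, a3 − a2 ≥ -2, a2 − a5 ≥ -1, a5 − a1 ≥ 2, a1 − a6 ≥ 0, a6 − a4 ≥ 0.
Adding all 6 inequalities: the left sides telescope to 0, and the right sides sum to 2 + (-2) + (-1) + 2 + 0 + 0 = 1. So 0 ≥ 1, which is false.

Unsatisfiable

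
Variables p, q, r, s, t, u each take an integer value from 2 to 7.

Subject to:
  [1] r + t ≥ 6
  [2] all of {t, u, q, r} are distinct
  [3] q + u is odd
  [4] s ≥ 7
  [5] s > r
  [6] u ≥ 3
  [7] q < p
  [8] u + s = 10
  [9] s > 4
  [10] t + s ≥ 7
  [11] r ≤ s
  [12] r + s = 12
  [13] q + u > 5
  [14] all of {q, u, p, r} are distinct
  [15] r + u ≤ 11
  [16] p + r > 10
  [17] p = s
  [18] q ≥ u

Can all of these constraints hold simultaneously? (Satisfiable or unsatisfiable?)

Satisfiable

One satisfying assignment is p = 7, q = 4, r = 5, s = 7, t = 2, u = 3.
For the less obvious constraints — constraint 1: r + t = 7; constraint 8: u + s = 10 — and the others hold by inspection.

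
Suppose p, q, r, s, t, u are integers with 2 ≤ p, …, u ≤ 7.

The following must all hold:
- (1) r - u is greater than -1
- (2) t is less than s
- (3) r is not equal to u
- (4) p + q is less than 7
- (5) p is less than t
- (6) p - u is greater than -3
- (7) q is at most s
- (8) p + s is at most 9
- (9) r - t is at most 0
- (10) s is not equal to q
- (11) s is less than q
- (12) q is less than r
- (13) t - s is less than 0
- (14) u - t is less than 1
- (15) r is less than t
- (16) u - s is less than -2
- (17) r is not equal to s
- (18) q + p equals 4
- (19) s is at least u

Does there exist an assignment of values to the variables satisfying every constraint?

Unsatisfiable

Constraints 11, 12, 13, and 15 give t < s, s < q, q < r, r < t. Chaining: t < s < q < r < t, which forces t < t — impossible.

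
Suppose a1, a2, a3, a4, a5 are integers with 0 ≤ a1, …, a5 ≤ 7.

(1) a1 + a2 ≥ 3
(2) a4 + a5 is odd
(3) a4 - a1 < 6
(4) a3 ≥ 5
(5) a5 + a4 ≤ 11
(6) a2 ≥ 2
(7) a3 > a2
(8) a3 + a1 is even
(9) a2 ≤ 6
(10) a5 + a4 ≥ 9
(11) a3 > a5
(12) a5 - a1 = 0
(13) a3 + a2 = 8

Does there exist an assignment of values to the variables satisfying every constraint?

Satisfiable

One satisfying assignment is a1 = 2, a2 = 2, a3 = 6, a4 = 7, a5 = 2.
For the less obvious constraints — constraint 1: a1 + a2 = 4; constraint 3: a4 - a1 = 5 — and the others hold by inspection.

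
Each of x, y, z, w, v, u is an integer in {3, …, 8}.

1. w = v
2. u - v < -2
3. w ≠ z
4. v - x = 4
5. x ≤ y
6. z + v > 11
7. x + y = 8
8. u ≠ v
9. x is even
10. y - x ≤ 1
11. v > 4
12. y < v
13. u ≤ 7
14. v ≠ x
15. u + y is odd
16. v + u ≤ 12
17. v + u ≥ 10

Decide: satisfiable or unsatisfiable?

Take x = 4, y = 4, z = 4, w = 8, v = 8, u = 3. Then constraint 2: u - v = -5; constraint 4: v - x = 4, and every other listed constraint is also met.

Satisfiable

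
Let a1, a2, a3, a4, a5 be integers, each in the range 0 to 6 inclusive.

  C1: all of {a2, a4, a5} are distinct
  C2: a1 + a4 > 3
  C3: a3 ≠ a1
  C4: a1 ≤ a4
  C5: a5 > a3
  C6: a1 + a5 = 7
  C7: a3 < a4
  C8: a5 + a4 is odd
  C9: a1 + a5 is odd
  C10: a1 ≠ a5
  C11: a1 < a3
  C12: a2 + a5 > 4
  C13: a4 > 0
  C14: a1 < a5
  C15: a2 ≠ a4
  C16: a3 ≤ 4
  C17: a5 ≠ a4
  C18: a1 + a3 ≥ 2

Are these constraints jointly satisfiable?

Try a1 = 1, a2 = 0, a3 = 2, a4 = 3, a5 = 6.
Check constraint 2: a1 + a4 = 4; constraint 6: a1 + a5 = 7; constraint 12: a2 + a5 = 6. The remaining constraints are straightforward to verify.

Satisfiable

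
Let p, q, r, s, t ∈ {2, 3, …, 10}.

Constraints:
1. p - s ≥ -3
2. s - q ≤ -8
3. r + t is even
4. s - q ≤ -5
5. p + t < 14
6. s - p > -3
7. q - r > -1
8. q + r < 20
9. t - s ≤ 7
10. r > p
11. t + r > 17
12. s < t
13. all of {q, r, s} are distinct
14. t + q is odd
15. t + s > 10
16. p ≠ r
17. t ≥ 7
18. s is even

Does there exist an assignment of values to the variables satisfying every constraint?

Take p = 2, q = 10, r = 9, s = 2, t = 9. Then constraint 1: p - s = 0; constraint 2: s - q = -8; constraint 4: s - q = -8, and every other listed constraint is also met.

Satisfiable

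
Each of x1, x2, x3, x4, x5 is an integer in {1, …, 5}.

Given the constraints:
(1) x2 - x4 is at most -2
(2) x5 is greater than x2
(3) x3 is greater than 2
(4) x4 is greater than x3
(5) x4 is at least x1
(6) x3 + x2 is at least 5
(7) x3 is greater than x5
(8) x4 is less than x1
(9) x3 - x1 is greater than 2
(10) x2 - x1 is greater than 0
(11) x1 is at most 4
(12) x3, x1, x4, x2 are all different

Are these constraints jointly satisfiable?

Constraints 2, 4, 7, 8, and 10 give x5 < x3, x3 < x4, x4 < x1, x1 < x2, x2 < x5. Chaining: x5 < x3 < x4 < x1 < x2 < x5, which forces x5 < x5 — impossible.

Unsatisfiable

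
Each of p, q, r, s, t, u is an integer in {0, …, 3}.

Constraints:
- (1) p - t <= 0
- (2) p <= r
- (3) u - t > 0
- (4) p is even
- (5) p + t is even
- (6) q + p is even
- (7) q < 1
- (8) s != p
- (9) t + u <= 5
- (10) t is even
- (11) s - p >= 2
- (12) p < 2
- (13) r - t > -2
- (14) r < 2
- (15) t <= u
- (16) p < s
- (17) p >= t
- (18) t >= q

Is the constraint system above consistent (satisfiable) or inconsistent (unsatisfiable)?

Satisfiable

Take p = 0, q = 0, r = 1, s = 2, t = 0, u = 2. Then constraint 1: p - t = 0; constraint 3: u - t = 2, and every other listed constraint is also met.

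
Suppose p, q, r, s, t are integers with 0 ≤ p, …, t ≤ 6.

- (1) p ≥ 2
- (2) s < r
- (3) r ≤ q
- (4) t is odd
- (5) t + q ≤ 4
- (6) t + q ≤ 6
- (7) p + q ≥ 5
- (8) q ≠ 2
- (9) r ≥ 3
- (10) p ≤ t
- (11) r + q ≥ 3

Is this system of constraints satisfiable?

From constraints 1 and 10: t ≥ p ≥ 2. From constraints 3 and 9: q ≥ r ≥ 3. Hence t + q ≥ 5. But constraint 5 requires t + q ≤ 4, and 4 < 5. Contradiction.

Unsatisfiable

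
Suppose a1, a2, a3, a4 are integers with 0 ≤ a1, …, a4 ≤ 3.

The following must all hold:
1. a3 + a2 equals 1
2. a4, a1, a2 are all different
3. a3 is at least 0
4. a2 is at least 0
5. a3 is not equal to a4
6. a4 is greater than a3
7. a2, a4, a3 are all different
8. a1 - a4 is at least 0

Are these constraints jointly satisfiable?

One satisfying assignment is a1 = 3, a2 = 0, a3 = 1, a4 = 2.
For the less obvious constraints — constraint 1: a3 + a2 = 1; constraint 8: a1 - a4 = 1 — and the others hold by inspection.

Satisfiable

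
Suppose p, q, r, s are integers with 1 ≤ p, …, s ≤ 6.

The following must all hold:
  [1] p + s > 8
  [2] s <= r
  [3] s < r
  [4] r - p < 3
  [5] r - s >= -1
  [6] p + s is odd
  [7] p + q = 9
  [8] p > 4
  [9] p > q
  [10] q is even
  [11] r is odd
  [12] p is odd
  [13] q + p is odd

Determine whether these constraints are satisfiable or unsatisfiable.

Satisfiable

Setting (p, q, r, s) = (5, 4, 5, 4) satisfies everything: constraint 1: p + s = 9; constraint 4: r - p = 0, and the others follow.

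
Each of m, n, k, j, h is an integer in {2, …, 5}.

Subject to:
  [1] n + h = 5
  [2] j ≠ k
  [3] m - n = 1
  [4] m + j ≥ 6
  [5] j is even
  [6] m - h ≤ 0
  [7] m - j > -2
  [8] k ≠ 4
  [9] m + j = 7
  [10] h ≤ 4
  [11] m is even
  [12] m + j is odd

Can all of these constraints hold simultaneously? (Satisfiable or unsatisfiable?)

Constraint 11 makes m even and constraint 5 makes j even, so m + j must be even. Constraint 12 says m + j is odd — contradiction.

Unsatisfiable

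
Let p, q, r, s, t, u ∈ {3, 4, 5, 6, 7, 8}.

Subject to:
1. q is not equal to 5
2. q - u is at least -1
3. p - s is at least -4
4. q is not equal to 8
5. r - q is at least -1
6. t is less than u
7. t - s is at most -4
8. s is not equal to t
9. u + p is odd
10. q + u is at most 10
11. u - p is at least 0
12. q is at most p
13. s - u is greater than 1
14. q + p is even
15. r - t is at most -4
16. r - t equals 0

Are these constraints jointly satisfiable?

Unsatisfiable

Constraints 2, 3, 5, 7, 11, and 15 give q − u ≥ -1, u − p ≥ 0, p − s ≥ -4, s − t ≥ 4, t − r ≥ 4, r − q ≥ -1.
Adding all 6 inequalities: the left sides telescope to 0, and the right sides sum to (-1) + 0 + (-4) + 4 + 4 + (-1) = 2. So 0 ≥ 2, which is false.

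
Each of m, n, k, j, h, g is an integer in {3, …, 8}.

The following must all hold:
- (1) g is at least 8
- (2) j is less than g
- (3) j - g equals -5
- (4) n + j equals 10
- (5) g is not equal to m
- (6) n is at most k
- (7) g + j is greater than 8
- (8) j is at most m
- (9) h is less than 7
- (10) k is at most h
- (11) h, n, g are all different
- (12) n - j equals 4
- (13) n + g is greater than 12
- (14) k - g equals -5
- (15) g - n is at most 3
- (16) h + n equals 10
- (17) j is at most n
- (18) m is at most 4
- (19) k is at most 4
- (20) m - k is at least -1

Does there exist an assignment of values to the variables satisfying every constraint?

Unsatisfiable

From constraints 6 and 19: n ≤ k ≤ 4. From constraints 8 and 18: j ≤ m ≤ 4. Hence n + j ≤ 8. But constraint 4 requires n + j = 10, and 10 > 8. Contradiction.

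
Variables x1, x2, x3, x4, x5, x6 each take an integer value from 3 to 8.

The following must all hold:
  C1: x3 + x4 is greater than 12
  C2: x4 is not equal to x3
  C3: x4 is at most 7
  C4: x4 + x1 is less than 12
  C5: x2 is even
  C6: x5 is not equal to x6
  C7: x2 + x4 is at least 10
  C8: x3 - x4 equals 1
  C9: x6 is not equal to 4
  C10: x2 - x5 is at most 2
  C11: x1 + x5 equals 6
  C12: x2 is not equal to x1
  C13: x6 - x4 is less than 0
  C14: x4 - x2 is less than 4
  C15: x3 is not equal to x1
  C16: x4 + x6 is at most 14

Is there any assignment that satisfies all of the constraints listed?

Satisfiable

Take x1 = 3, x2 = 4, x3 = 7, x4 = 6, x5 = 3, x6 = 5. Then constraint 1: x3 + x4 = 13; constraint 4: x4 + x1 = 9; constraint 7: x2 + x4 = 10, and every other listed constraint is also met.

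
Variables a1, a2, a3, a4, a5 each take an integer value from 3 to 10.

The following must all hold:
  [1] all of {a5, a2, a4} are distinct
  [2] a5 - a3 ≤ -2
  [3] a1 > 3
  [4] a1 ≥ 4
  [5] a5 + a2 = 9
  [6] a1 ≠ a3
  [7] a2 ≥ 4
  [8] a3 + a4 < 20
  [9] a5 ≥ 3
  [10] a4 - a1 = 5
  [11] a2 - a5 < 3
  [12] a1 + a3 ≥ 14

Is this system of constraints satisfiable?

One satisfying assignment is a1 = 5, a2 = 5, a3 = 9, a4 = 10, a5 = 4.
For the less obvious constraints — constraint 2: a5 - a3 = -5; constraint 5: a5 + a2 = 9 — and the others hold by inspection.

Satisfiable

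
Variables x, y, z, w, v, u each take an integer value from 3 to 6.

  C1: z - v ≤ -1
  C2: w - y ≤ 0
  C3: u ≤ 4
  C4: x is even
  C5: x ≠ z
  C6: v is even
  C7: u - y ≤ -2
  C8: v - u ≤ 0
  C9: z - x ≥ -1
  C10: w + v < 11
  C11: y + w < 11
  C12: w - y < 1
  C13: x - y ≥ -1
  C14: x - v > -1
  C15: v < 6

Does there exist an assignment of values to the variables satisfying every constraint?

Constraints 1, 7, 8, 9, and 13 give v − z ≥ 1, z − x ≥ -1, x − y ≥ -1, y − u ≥ 2, u − v ≥ 0.
Adding all 5 inequalities: the left sides telescope to 0, and the right sides sum to 1 + (-1) + (-1) + 2 + 0 = 1. So 0 ≥ 1, which is false.

Unsatisfiable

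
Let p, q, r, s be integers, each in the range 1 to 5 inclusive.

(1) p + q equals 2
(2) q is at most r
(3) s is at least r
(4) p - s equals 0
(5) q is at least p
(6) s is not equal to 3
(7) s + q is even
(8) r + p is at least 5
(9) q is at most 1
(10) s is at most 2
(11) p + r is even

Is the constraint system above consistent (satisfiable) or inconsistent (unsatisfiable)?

Unsatisfiable

From constraints 3 and 10: r ≤ s ≤ 2. From constraints 5 and 9: p ≤ q ≤ 1. Hence r + p ≤ 3. But constraint 8 requires r + p ≥ 5, and 5 > 3. Contradiction.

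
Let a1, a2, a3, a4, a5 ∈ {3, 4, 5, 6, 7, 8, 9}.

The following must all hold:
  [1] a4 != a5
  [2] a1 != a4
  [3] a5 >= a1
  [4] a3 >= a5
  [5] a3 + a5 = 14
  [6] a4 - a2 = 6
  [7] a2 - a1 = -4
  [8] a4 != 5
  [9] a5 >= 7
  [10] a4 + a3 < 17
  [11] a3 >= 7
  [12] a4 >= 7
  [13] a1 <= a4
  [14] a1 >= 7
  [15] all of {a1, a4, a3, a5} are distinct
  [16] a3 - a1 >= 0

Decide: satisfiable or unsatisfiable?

Unsatisfiable

Constraints 9, 11, 12, and 14 confine each of a1, a4, a3, a5 to the 3 values {7, …, 9} (the domain already gives each ≤ 9).
Constraint 15 requires all 4 of them to be distinct, but only 3 values are available — impossible by the pigeonhole principle.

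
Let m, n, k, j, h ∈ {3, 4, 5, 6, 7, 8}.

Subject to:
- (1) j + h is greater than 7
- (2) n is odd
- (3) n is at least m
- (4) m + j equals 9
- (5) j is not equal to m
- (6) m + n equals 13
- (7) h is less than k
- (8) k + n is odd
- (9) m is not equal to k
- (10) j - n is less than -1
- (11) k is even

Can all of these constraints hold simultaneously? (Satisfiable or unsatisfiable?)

Setting (m, n, k, j, h) = (6, 7, 8, 3, 6) satisfies everything: constraint 1: j + h = 9; constraint 4: m + j = 9; constraint 6: m + n = 13, and the others follow.

Satisfiable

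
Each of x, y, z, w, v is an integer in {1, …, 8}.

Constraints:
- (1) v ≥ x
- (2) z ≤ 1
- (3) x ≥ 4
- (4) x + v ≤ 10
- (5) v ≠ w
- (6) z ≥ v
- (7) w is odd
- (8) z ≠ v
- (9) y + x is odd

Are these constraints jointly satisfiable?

Unsatisfiable

From constraints 1 and 3: v ≥ x and x ≥ 4, so v ≥ 4. From constraints 2 and 6: v ≤ z and z ≤ 1, so v ≤ 1. But 1 < 4, so no value of v works.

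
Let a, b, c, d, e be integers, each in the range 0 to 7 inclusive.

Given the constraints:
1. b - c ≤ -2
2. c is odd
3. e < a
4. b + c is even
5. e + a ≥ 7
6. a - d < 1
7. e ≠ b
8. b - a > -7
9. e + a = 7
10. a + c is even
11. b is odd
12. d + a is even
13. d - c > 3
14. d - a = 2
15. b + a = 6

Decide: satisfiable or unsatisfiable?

Satisfiable

Setting (a, b, c, d, e) = (5, 1, 3, 7, 2) satisfies everything: constraint 1: b - c = -2; constraint 5: e + a = 7, and the others follow.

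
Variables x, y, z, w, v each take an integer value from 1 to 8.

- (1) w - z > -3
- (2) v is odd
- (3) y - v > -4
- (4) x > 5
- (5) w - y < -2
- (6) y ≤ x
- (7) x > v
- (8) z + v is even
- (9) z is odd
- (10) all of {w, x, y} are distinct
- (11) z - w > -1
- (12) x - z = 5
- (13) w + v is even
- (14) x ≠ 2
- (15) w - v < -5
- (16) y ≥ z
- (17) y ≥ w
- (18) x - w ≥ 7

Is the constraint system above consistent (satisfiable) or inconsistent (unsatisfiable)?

Satisfiable

The assignment x = 8, y = 4, z = 3, w = 1, v = 7 works:
  constraint 1 holds since w - z = -2.
  constraint 3 holds since y - v = -3.
  constraint 5 holds since w - y = -3.
The rest check out directly.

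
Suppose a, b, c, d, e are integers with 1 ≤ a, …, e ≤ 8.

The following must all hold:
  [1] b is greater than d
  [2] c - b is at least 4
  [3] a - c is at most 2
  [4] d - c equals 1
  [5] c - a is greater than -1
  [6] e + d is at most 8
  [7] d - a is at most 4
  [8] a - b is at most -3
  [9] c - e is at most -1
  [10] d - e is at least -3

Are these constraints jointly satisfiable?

Constraints 2, 7, 8, 9, and 10 give a − d ≥ -4, d − e ≥ -3, e − c ≥ 1, c − b ≥ 4, b − a ≥ 3.
Adding all 5 inequalities: the left sides telescope to 0, and the right sides sum to (-4) + (-3) + 1 + 4 + 3 = 1. So 0 ≥ 1, which is false.

Unsatisfiable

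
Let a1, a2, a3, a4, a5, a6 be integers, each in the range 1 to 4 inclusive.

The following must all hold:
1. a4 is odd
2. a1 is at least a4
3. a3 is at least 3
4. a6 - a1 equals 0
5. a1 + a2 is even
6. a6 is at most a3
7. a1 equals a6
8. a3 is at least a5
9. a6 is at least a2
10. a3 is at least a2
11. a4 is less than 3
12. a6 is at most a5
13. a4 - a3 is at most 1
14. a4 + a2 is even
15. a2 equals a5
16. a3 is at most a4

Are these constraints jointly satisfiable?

Unsatisfiable

From constraints 3 and 16: a4 ≥ a3 and a3 ≥ 3, so a4 ≥ 3. From constraint 11: a4 ≤ 2. But 2 < 3, so no value of a4 works.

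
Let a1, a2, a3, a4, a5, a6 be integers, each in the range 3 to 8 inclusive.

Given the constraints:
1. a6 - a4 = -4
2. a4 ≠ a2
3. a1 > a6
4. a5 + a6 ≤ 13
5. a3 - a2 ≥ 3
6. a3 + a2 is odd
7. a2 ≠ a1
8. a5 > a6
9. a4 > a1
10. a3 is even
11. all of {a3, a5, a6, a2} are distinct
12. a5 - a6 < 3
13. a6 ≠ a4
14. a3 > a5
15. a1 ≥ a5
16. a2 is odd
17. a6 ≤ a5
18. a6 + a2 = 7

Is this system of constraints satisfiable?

One satisfying assignment is a1 = 6, a2 = 3, a3 = 8, a4 = 8, a5 = 6, a6 = 4.
For the less obvious constraints — constraint 1: a6 - a4 = -4; constraint 4: a5 + a6 = 10 — and the others hold by inspection.

Satisfiable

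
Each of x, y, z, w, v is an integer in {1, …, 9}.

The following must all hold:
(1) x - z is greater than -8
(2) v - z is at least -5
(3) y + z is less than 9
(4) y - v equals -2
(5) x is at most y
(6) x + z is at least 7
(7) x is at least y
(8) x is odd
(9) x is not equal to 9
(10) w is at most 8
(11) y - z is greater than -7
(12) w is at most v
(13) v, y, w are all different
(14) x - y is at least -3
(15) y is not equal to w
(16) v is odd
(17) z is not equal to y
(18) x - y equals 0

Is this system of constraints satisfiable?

The assignment x = 1, y = 1, z = 6, w = 2, v = 3 works:
  constraint 1 holds since x - z = -5.
  constraint 2 holds since v - z = -3.
The rest check out directly.

Satisfiable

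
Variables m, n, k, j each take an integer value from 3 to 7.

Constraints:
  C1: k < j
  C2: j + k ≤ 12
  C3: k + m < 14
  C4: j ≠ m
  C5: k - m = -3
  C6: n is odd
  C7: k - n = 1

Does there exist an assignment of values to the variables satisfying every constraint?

Satisfiable

Take m = 7, n = 3, k = 4, j = 5. Then constraint 2: j + k = 9; constraint 3: k + m = 11; constraint 5: k - m = -3, and every other listed constraint is also met.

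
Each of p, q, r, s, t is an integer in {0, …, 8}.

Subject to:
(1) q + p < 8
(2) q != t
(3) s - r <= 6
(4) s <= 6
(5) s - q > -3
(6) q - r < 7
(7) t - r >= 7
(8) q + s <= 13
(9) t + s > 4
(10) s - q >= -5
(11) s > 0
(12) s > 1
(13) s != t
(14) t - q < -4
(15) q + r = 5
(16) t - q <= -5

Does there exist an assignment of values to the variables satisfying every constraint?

Unsatisfiable

Constraints 3, 7, 10, and 16 give t − r ≥ 7, r − s ≥ -6, s − q ≥ -5, q − t ≥ 5.
Adding all 4 inequalities: the left sides telescope to 0, and the right sides sum to 7 + (-6) + (-5) + 5 = 1. So 0 ≥ 1, which is false.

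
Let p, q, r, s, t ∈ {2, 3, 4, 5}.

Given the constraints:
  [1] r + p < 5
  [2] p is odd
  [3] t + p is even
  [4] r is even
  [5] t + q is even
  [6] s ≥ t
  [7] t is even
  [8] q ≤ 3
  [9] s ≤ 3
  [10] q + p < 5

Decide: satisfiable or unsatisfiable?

Unsatisfiable

Constraint 7 makes t even and constraint 2 makes p odd, so t + p must be odd. Constraint 3 says t + p is even — contradiction.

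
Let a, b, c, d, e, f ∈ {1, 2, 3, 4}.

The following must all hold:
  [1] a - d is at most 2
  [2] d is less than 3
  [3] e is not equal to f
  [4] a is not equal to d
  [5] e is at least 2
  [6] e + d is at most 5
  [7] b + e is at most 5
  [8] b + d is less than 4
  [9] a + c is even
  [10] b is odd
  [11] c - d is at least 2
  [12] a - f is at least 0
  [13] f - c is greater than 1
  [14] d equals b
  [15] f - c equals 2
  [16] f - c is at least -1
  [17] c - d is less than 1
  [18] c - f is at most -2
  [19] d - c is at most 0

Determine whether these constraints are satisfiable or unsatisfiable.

Unsatisfiable

Constraints 1, 11, 12, and 18 give d − a ≥ -2, a − f ≥ 0, f − c ≥ 2, c − d ≥ 2.
Adding all 4 inequalities: the left sides telescope to 0, and the right sides sum to (-2) + 0 + 2 + 2 = 2. So 0 ≥ 2, which is false.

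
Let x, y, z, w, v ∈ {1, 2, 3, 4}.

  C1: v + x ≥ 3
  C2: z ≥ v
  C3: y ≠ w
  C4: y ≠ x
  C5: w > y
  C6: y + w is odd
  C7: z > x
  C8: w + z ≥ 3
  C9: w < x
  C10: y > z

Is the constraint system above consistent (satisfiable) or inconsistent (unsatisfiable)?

Unsatisfiable

Constraints 5, 7, 9, and 10 give z < y, y < w, w < x, x < z. Chaining: z < y < w < x < z, which forces z < z — impossible.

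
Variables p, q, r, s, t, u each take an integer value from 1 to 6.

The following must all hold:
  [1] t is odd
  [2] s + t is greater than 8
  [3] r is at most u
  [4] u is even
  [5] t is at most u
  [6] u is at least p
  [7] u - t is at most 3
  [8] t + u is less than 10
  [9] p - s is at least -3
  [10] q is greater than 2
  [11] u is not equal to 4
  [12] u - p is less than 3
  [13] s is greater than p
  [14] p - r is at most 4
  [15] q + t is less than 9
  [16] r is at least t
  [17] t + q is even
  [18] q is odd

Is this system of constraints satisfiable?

Satisfiable

Try p = 5, q = 3, r = 3, s = 6, t = 3, u = 6.
Check constraint 2: s + t = 9; constraint 7: u - t = 3. The remaining constraints are straightforward to verify.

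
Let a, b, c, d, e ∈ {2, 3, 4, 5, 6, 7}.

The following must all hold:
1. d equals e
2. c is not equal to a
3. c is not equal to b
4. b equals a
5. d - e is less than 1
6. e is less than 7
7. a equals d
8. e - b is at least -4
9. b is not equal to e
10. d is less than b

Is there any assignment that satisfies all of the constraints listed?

From constraints 1, 4, and 7, b = a = d = e, so b = e. But constraint 9 says b ≠ e. Contradiction.

Unsatisfiable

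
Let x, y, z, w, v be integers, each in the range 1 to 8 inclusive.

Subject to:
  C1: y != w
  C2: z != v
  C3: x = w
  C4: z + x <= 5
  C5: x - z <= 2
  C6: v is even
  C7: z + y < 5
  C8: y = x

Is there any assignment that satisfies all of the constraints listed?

From constraints 3 and 8, y = x = w, so y = w. But constraint 1 says y ≠ w. Contradiction.

Unsatisfiable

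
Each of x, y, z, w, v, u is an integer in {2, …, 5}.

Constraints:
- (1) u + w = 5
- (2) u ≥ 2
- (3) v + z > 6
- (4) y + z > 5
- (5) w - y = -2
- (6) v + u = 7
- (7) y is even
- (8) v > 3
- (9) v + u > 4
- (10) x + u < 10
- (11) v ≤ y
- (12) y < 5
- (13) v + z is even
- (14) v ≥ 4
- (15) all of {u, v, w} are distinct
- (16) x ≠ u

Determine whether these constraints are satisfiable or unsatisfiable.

Satisfiable

Setting (x, y, z, w, v, u) = (4, 4, 4, 2, 4, 3) satisfies everything: constraint 1: u + w = 5; constraint 3: v + z = 8, and the others follow.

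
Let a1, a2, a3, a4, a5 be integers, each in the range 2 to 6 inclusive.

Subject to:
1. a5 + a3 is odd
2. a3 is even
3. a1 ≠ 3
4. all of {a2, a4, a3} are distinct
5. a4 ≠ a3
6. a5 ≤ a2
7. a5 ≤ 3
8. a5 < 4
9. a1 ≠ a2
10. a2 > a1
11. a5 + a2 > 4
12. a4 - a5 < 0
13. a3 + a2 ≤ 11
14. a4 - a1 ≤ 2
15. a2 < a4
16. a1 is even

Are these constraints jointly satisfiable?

Unsatisfiable

Constraints 6, 12, and 15 give a4 < a5, a5 ≤ a2, a2 < a4. Chaining: a4 < a5 ≤ a2 < a4, which forces a4 < a4 — impossible.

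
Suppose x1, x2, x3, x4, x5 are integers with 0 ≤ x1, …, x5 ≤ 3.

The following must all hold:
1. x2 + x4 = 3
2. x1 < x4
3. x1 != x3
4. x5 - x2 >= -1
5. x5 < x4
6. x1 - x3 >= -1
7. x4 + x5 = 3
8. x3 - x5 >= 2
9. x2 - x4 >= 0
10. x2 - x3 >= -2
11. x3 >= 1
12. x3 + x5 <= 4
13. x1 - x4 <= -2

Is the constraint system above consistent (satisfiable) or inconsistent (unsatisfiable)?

Constraints 4, 6, 8, 9, and 13 give x4 − x1 ≥ 2, x1 − x3 ≥ -1, x3 − x5 ≥ 2, x5 − x2 ≥ -1, x2 − x4 ≥ 0.
Adding all 5 inequalities: the left sides telescope to 0, and the right sides sum to 2 + (-1) + 2 + (-1) + 0 = 2. So 0 ≥ 2, which is false.

Unsatisfiable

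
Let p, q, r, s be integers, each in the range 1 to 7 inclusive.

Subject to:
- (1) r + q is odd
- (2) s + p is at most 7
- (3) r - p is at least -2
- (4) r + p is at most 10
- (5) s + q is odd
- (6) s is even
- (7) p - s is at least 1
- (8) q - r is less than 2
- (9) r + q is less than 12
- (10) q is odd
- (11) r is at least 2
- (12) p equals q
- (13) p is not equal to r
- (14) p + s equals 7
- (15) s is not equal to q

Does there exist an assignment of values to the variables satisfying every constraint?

Try p = 5, q = 5, r = 4, s = 2.
Check constraint 2: s + p = 7; constraint 3: r - p = -1. The remaining constraints are straightforward to verify.

Satisfiable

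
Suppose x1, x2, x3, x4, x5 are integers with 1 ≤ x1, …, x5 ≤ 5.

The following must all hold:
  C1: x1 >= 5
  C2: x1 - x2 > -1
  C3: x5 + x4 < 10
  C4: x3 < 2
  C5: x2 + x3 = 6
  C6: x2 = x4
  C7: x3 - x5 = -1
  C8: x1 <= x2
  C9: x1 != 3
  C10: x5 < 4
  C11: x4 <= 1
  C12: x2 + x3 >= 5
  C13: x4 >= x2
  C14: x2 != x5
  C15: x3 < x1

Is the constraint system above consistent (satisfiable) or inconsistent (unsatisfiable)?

From constraints 1 and 8: x2 ≥ x1 and x1 ≥ 5, so x2 ≥ 5. From constraints 11 and 13: x2 ≤ x4 and x4 ≤ 1, so x2 ≤ 1. But 1 < 5, so no value of x2 works.

Unsatisfiable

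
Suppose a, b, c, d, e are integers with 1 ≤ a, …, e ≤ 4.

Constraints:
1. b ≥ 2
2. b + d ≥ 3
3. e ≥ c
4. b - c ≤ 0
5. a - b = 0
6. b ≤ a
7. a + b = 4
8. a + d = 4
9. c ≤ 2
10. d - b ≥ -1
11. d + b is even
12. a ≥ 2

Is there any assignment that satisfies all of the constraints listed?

Satisfiable

The assignment a = 2, b = 2, c = 2, d = 2, e = 2 works:
  constraint 2 holds since b + d = 4.
  constraint 4 holds since b - c = 0.
  constraint 5 holds since a - b = 0.
The rest check out directly.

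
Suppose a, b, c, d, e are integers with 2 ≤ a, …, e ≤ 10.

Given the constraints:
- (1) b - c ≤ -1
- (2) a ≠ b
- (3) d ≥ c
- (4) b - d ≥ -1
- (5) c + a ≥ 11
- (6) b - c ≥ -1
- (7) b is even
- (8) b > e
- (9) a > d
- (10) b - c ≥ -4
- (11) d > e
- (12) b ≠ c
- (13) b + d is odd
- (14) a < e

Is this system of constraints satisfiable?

Constraints 1, 3, 8, 9, and 14 give a < e, e < b, b < c, c ≤ d, d < a. Chaining: a < e < b < c ≤ d < a, which forces a < a — impossible.

Unsatisfiable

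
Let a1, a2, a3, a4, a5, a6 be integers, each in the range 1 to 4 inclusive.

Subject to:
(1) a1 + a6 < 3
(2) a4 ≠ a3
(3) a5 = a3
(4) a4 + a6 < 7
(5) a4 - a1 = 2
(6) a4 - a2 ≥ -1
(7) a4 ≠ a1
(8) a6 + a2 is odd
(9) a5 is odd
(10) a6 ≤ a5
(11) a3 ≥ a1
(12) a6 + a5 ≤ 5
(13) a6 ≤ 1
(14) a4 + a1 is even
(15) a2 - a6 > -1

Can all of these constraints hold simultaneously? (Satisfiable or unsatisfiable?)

Satisfiable

The assignment a1 = 1, a2 = 2, a3 = 1, a4 = 3, a5 = 1, a6 = 1 works:
  constraint 1 holds since a1 + a6 = 2.
  constraint 4 holds since a4 + a6 = 4.
The rest check out directly.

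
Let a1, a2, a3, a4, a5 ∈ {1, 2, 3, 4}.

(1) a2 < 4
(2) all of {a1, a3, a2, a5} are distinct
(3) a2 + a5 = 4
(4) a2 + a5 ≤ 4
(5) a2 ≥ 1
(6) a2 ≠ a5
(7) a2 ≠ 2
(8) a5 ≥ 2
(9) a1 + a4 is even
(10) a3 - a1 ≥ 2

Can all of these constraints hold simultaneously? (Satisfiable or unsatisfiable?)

Satisfiable

The assignment a1 = 2, a2 = 1, a3 = 4, a4 = 4, a5 = 3 works:
  constraint 3 holds since a2 + a5 = 4.
  constraint 4 holds since a2 + a5 = 4.
  constraint 10 holds since a3 - a1 = 2.
The rest check out directly.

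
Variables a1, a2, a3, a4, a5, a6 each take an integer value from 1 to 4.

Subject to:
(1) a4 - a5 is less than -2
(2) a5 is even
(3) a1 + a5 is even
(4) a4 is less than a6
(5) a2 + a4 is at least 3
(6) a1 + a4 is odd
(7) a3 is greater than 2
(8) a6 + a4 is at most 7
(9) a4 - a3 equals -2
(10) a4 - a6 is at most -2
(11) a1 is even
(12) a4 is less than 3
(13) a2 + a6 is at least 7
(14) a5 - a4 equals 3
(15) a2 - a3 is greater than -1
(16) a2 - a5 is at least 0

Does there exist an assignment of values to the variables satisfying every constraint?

One satisfying assignment is a1 = 4, a2 = 4, a3 = 3, a4 = 1, a5 = 4, a6 = 4.
For the less obvious constraints — constraint 1: a4 - a5 = -3; constraint 5: a2 + a4 = 5 — and the others hold by inspection.

Satisfiable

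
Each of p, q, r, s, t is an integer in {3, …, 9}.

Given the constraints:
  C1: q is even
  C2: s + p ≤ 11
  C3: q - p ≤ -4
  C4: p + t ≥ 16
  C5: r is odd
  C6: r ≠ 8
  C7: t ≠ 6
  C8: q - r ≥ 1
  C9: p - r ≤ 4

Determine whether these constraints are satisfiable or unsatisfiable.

Constraints 3, 8, and 9 give p − q ≥ 4, q − r ≥ 1, r − p ≥ -4.
Adding all 3 inequalities: the left sides telescope to 0, and the right sides sum to 4 + 1 + (-4) = 1. So 0 ≥ 1, which is false.

Unsatisfiable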